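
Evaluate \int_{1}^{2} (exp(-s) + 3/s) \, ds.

An antiderivative is F(s) = 3*log(s) - exp(-s).
Then F(2) - F(1) = (-exp(-2) + 3*log(2)) - (-exp(-1)) = -exp(-2) + exp(-1) + 3*log(2).

-exp(-2) + exp(-1) + 3*log(2)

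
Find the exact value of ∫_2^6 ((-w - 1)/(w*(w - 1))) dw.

Factor the denominator: w**2 - w = w(w - 1).
Partial fractions: (-w - 1)/(w*(w - 1)) = 1/w - 2/(w - 1).
An antiderivative is F(w) = log(w) - 2*log(w - 1).
Then F(6) - F(2) = (log(6/25)) - (log(2)) = log(3/25).

log(3/25)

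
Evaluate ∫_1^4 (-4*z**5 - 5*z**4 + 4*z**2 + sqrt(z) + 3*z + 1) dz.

-21833/6

By the power rule, an antiderivative is F(z) = -2*z**6/3 - z**5 + 2*z**(3/2)/3 + 4*z**3/3 + 3*z**2/2 + z.
Then F(4) - F(1) = (-3636) - (17/6) = -21833/6.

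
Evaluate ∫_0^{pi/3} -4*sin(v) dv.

An antiderivative is F(v) = 4*cos(v).
Then F(pi/3) - F(0) = (2) - (4) = -2.

-2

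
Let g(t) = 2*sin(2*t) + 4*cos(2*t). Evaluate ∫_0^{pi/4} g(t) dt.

3

An antiderivative is F(t) = 2*sin(2*t) - cos(2*t).
Then F(pi/4) - F(0) = (2) - (-1) = 3.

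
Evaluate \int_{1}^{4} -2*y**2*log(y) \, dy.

Integrate by parts once (u = ln y, dv = -2*y**2 dy).
An antiderivative is F(y) = -2*y**3*(3*log(y) - 1)/9.
Then F(4) - F(1) = (128/9 - 256*log(2)/3) - (2/9) = 14 - 256*log(2)/3.

14 - 256*log(2)/3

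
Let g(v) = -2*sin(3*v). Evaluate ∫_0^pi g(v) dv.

-4/3

An antiderivative is F(v) = 2*cos(3*v)/3.
Then F(pi) - F(0) = (-2/3) - (2/3) = -4/3.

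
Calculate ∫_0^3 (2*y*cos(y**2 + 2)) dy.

sin(11) - sin(2)

Let u = y**2 + 2, so du = 2*y dy. When y = 0, u = 2; when y = 3, u = 11.
The integral becomes ∫ cos(u) du from 2 to 11, with antiderivative sin(u).
Back in y: F(y) = sin(y**2 + 2).
Then F(3) - F(0) = (sin(11)) - (sin(2)) = sin(11) - sin(2).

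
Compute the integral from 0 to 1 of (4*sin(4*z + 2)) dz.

Let u = 4*z + 2, so du = 4 dz. When z = 0, u = 2; when z = 1, u = 6.
The integral becomes ∫ sin(u) du from 2 to 6, with antiderivative -cos(u).
Back in z: F(z) = -cos(4*z + 2).
Then F(1) - F(0) = (-cos(6)) - (-cos(2)) = -cos(6) + cos(2).

-cos(6) + cos(2)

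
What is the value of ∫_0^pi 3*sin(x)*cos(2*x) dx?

Use the identity sin(x)cos(2*x) = [sin(3*x) + sin(-x)]/2.
An antiderivative is F(x) = 3*cos(x)/2 - cos(3*x)/2.
Then F(pi) - F(0) = (-1) - (1) = -2.

-2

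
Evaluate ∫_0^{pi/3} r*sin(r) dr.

-pi/6 + sqrt(3)/2

Integrate by parts once (u = r, dv = sin(r) dr).
An antiderivative is F(r) = -r*cos(r) + sin(r).
Then F(pi/3) - F(0) = (-pi/6 + sqrt(3)/2) - (0) = -pi/6 + sqrt(3)/2.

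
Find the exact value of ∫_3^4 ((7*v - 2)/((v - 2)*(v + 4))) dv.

-5*log(7) + 17*log(2)

Factor the denominator: v**2 + 2*v - 8 = (v + 4)(v - 2).
Partial fractions: (7*v - 2)/((v - 2)*(v + 4)) = 5/(v + 4) + 2/(v - 2).
An antiderivative is F(v) = 2*log(v - 2) + 5*log(v + 4).
Then F(4) - F(3) = (17*log(2)) - (5*log(7)) = -5*log(7) + 17*log(2).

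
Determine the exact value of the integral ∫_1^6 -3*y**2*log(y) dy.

Integrate by parts once (u = ln y, dv = -3*y**2 dy).
An antiderivative is F(y) = -y**3*(3*log(y) - 1)/3.
Then F(6) - F(1) = (-216*log(3) - 216*log(2) + 72) - (1/3) = -216*log(3) - 216*log(2) + 215/3.

-216*log(3) - 216*log(2) + 215/3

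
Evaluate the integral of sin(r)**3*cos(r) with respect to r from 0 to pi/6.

1/64

Let u = sin(r), so du = cos(r) dr. When r = 0, u = 0; when r = pi/6, u = 1/2.
The integral becomes ∫ u**3 du from 0 to 1/2, with antiderivative u**4/4.
Back in r: F(r) = sin(r)**4/4.
Then F(pi/6) - F(0) = (1/64) - (0) = 1/64.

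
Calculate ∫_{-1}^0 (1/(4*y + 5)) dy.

log(5)/4

An antiderivative is F(y) = log(4*y + 5)/4.
Then F(0) - F(-1) = (log(5)/4) - (0) = log(5)/4.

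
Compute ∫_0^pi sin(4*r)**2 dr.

Use the identity sin^2(4*r) = (1 - cos(8*r))/2.
An antiderivative is F(r) = r/2 - sin(8*r)/16.
Then F(pi) - F(0) = (pi/2) - (0) = pi/2.

pi/2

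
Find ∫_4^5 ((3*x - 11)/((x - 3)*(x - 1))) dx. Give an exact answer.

-4*log(3) + 7*log(2)

Factor the denominator: x**2 - 4*x + 3 = (x - 1)(x - 3).
Partial fractions: (3*x - 11)/((x - 3)*(x - 1)) = 4/(x - 1) - 1/(x - 3).
An antiderivative is F(x) = -log(x - 3) + 4*log(x - 1).
Then F(5) - F(4) = (7*log(2)) - (log(81)) = -4*log(3) + 7*log(2).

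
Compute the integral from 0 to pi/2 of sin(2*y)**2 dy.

pi/4

Use the identity sin^2(2*y) = (1 - cos(4*y))/2.
An antiderivative is F(y) = y/2 - sin(4*y)/8.
Then F(pi/2) - F(0) = (pi/4) - (0) = pi/4.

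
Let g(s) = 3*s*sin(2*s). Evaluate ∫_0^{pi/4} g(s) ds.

3/4

Integrate by parts once (u = s, dv = 3*sin(2*s) ds).
An antiderivative is F(s) = -3*s*cos(2*s)/2 + 3*sin(2*s)/4.
Then F(pi/4) - F(0) = (3/4) - (0) = 3/4.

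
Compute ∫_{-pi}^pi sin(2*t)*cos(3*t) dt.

Use the identity sin(2*t)cos(3*t) = [sin(5*t) + sin(-t)]/2.
An antiderivative is F(t) = cos(t)/2 - cos(5*t)/10.
Then F(pi) - F(-pi) = (-2/5) - (-2/5) = 0.

0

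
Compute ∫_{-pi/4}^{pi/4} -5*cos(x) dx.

-5*sqrt(2)

An antiderivative is F(x) = -5*sin(x).
Then F(pi/4) - F(-pi/4) = (-5*sqrt(2)/2) - (5*sqrt(2)/2) = -5*sqrt(2).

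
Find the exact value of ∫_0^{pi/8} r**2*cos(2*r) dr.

Integrate by parts twice (u = r^2, dv = cos(2*r) dr).
An antiderivative is F(r) = r**2*sin(2*r)/2 + r*cos(2*r)/2 - sin(2*r)/4.
Then F(pi/8) - F(0) = (sqrt(2)*(-32 + pi**2 + 8*pi)/256) - (0) = sqrt(2)*(-32 + pi**2 + 8*pi)/256.

sqrt(2)*(-32 + pi**2 + 8*pi)/256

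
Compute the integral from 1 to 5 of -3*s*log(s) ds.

Integrate by parts once (u = ln s, dv = -3*s ds).
An antiderivative is F(s) = -3*s**2*(2*log(s) - 1)/4.
Then F(5) - F(1) = (75/4 - 75*log(5)/2) - (3/4) = 18 - 75*log(5)/2.

18 - 75*log(5)/2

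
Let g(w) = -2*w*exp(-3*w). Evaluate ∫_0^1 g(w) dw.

-2/9 + 8*exp(-3)/9

Integrate by parts once (u = w, dv = -2*exp(-3*w) dw).
An antiderivative is F(w) = (6*w + 2)*exp(-3*w)/9.
Then F(1) - F(0) = (8*exp(-3)/9) - (2/9) = -2/9 + 8*exp(-3)/9.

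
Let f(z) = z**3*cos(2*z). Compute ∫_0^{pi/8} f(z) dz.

Integrate by parts 3 times (u = z^3, dv = cos(2*z) dz).
An antiderivative is F(z) = z**3*sin(2*z)/2 + 3*z**2*cos(2*z)/4 - 3*z*sin(2*z)/4 - 3*cos(2*z)/8.
Then F(pi/8) - F(0) = (sqrt(2)*(-384 - 96*pi + pi**3 + 12*pi**2)/2048) - (-3/8) = -3*sqrt(2)/16 - 3*sqrt(2)*pi/64 + sqrt(2)*pi**3/2048 + 3*sqrt(2)*pi**2/512 + 3/8.

-3*sqrt(2)/16 - 3*sqrt(2)*pi/64 + sqrt(2)*pi**3/2048 + 3*sqrt(2)*pi**2/512 + 3/8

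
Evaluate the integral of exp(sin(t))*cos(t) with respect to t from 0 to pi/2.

-1 + E

Let u = sin(t), so du = cos(t) dt. When t = 0, u = 0; when t = pi/2, u = 1.
The integral becomes ∫ exp(u) du from 0 to 1, with antiderivative exp(u).
Back in t: F(t) = exp(sin(t)).
Then F(pi/2) - F(0) = (E) - (1) = -1 + E.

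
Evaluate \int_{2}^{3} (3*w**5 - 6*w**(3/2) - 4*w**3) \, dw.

-108*sqrt(3)/5 + 48*sqrt(2)/5 + 535/2

By the power rule, an antiderivative is F(w) = w**6/2 - 12*w**(5/2)/5 - w**4.
Then F(3) - F(2) = (567/2 - 108*sqrt(3)/5) - (16 - 48*sqrt(2)/5) = -108*sqrt(3)/5 + 48*sqrt(2)/5 + 535/2.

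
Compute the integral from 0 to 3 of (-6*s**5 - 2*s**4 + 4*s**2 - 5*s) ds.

By the power rule, an antiderivative is F(s) = -s**6 - 2*s**5/5 + 4*s**3/3 - 5*s**2/2.
Then F(3) - F(0) = (-8127/10) - (0) = -8127/10.

-8127/10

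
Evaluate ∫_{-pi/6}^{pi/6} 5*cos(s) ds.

An antiderivative is F(s) = 5*sin(s).
Then F(pi/6) - F(-pi/6) = (5/2) - (-5/2) = 5.

5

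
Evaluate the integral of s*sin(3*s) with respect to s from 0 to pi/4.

sqrt(2)*(4 + 3*pi)/72

Integrate by parts once (u = s, dv = sin(3*s) ds).
An antiderivative is F(s) = -s*cos(3*s)/3 + sin(3*s)/9.
Then F(pi/4) - F(0) = (sqrt(2)*(4 + 3*pi)/72) - (0) = sqrt(2)*(4 + 3*pi)/72.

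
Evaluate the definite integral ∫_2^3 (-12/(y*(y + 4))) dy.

-6*log(3) + 3*log(7)

Factor the denominator: y**2 + 4*y = (y + 4)y.
Partial fractions: -12/(y*(y + 4)) = 3/(y + 4) - 3/y.
An antiderivative is F(y) = -3*log(y) + 3*log(y + 4).
Then F(3) - F(2) = (-3*log(3) + 3*log(7)) - (log(27)) = -6*log(3) + 3*log(7).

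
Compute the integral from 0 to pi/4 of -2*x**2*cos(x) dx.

sqrt(2)*(-8*pi - pi**2 + 32)/16

Integrate by parts twice (u = x^2, dv = -2*cos(x) dx).
An antiderivative is F(x) = -2*x**2*sin(x) - 4*x*cos(x) + 4*sin(x).
Then F(pi/4) - F(0) = (sqrt(2)*(-8*pi - pi**2 + 32)/16) - (0) = sqrt(2)*(-8*pi - pi**2 + 32)/16.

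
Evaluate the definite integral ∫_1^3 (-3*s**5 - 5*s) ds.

-384

By the power rule, an antiderivative is F(s) = -s**6/2 - 5*s**2/2.
Then F(3) - F(1) = (-387) - (-3) = -384.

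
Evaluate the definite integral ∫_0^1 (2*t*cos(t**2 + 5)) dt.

sin(6) - sin(5)

Let u = t**2 + 5, so du = 2*t dt. When t = 0, u = 5; when t = 1, u = 6.
The integral becomes ∫ cos(u) du from 5 to 6, with antiderivative sin(u).
Back in t: F(t) = sin(t**2 + 5).
Then F(1) - F(0) = (sin(6)) - (sin(5)) = sin(6) - sin(5).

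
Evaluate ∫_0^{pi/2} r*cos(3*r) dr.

Integrate by parts once (u = r, dv = cos(3*r) dr).
An antiderivative is F(r) = r*sin(3*r)/3 + cos(3*r)/9.
Then F(pi/2) - F(0) = (-pi/6) - (1/9) = -pi/6 - 1/9.

-pi/6 - 1/9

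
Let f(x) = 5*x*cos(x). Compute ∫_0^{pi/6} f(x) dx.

Integrate by parts once (u = x, dv = 5*cos(x) dx).
An antiderivative is F(x) = 5*x*sin(x) + 5*cos(x).
Then F(pi/6) - F(0) = (5*pi/12 + 5*sqrt(3)/2) - (5) = -5 + 5*pi/12 + 5*sqrt(3)/2.

-5 + 5*pi/12 + 5*sqrt(3)/2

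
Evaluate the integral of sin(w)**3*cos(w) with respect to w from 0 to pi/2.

1/4

Let u = sin(w), so du = cos(w) dw. When w = 0, u = 0; when w = pi/2, u = 1.
The integral becomes ∫ u**3 du from 0 to 1, with antiderivative u**4/4.
Back in w: F(w) = sin(w)**4/4.
Then F(pi/2) - F(0) = (1/4) - (0) = 1/4.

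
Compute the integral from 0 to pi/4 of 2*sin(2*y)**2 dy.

pi/4

Use the identity sin^2(2*y) = (1 - cos(4*y))/2.
An antiderivative is F(y) = y - sin(4*y)/4.
Then F(pi/4) - F(0) = (pi/4) - (0) = pi/4.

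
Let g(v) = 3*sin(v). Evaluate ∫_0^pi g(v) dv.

6

An antiderivative is F(v) = -3*cos(v).
Then F(pi) - F(0) = (3) - (-3) = 6.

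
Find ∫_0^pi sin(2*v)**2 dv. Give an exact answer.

Use the identity sin^2(2*v) = (1 - cos(4*v))/2.
An antiderivative is F(v) = v/2 - sin(4*v)/8.
Then F(pi) - F(0) = (pi/2) - (0) = pi/2.

pi/2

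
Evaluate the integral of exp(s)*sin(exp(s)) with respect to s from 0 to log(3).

Let u = exp(s), so du = exp(s) ds. When s = 0, u = 1; when s = log(3), u = 3.
The integral becomes ∫ sin(u) du from 1 to 3, with antiderivative -cos(u).
Back in s: F(s) = -cos(exp(s)).
Then F(log(3)) - F(0) = (-cos(3)) - (-cos(1)) = cos(1) - cos(3).

cos(1) - cos(3)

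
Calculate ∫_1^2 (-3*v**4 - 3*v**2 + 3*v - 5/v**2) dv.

By the power rule, an antiderivative is F(v) = -3*v**5/5 - v**3 + 3*v**2/2 + 5/v.
Then F(2) - F(1) = (-187/10) - (49/10) = -118/5.

-118/5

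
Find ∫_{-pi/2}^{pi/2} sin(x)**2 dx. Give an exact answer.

Use the identity sin^2(x) = (1 - cos(2*x))/2.
An antiderivative is F(x) = x/2 - sin(2*x)/4.
Then F(pi/2) - F(-pi/2) = (pi/4) - (-pi/4) = pi/2.

pi/2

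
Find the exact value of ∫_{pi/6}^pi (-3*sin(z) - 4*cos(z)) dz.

-3*sqrt(3)/2 - 1

An antiderivative is F(z) = -4*sin(z) + 3*cos(z).
Then F(pi) - F(pi/6) = (-3) - (-2 + 3*sqrt(3)/2) = -3*sqrt(3)/2 - 1.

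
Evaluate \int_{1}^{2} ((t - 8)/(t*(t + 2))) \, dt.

-5*log(3) + 6*log(2)

Factor the denominator: t**2 + 2*t = (t + 2)t.
Partial fractions: (t - 8)/(t*(t + 2)) = 5/(t + 2) - 4/t.
An antiderivative is F(t) = -4*log(t) + 5*log(t + 2).
Then F(2) - F(1) = (log(64)) - (5*log(3)) = -5*log(3) + 6*log(2).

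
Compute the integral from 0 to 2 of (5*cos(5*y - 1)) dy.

Let u = 5*y - 1, so du = 5 dy. When y = 0, u = -1; when y = 2, u = 9.
The integral becomes ∫ cos(u) du from -1 to 9, with antiderivative sin(u).
Back in y: F(y) = sin(5*y - 1).
Then F(2) - F(0) = (sin(9)) - (-sin(1)) = sin(9) + sin(1).

sin(9) + sin(1)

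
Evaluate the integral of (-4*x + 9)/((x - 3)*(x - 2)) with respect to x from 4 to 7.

-5*log(2) - log(5)

Factor the denominator: x**2 - 5*x + 6 = (x - 2)(x - 3).
Partial fractions: (-4*x + 9)/((x - 3)*(x - 2)) = -1/(x - 2) - 3/(x - 3).
An antiderivative is F(x) = -3*log(x - 3) - log(x - 2).
Then F(7) - F(4) = (-6*log(2) - log(5)) - (-log(2)) = -5*log(2) - log(5).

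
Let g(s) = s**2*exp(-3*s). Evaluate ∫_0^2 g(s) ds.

2/27 - 50*exp(-6)/27

Integrate by parts twice (u = s^2, dv = exp(-3*s) ds).
An antiderivative is F(s) = (-9*s**2 - 6*s - 2)*exp(-3*s)/27.
Then F(2) - F(0) = (-50*exp(-6)/27) - (-2/27) = 2/27 - 50*exp(-6)/27.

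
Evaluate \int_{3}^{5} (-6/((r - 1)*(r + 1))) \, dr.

log(27/64)

Factor the denominator: r**2 - 1 = (r + 1)(r - 1).
Partial fractions: -6/((r - 1)*(r + 1)) = 3/(r + 1) - 3/(r - 1).
An antiderivative is F(r) = -3*log(r - 1) + 3*log(r + 1).
Then F(5) - F(3) = (log(27/8)) - (log(8)) = log(27/64).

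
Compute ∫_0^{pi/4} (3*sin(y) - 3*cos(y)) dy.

3 - 3*sqrt(2)

An antiderivative is F(y) = -3*sin(y) - 3*cos(y).
Then F(pi/4) - F(0) = (-3*sqrt(2)) - (-3) = 3 - 3*sqrt(2).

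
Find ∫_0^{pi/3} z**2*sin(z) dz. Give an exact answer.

Integrate by parts twice (u = z^2, dv = sin(z) dz).
An antiderivative is F(z) = -z**2*cos(z) + 2*z*sin(z) + 2*cos(z).
Then F(pi/3) - F(0) = (-pi**2/18 + 1 + sqrt(3)*pi/3) - (2) = -1 - pi**2/18 + sqrt(3)*pi/3.

-1 - pi**2/18 + sqrt(3)*pi/3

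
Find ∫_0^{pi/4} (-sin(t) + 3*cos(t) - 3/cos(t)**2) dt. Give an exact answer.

-4 + 2*sqrt(2)

An antiderivative is F(t) = 3*sin(t) + cos(t) - 3*tan(t).
Then F(pi/4) - F(0) = (-3 + 2*sqrt(2)) - (1) = -4 + 2*sqrt(2).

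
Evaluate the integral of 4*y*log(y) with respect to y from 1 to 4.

Integrate by parts once (u = ln y, dv = 4*y dy).
An antiderivative is F(y) = y**2*(2*log(y) - 1).
Then F(4) - F(1) = (-16 + 64*log(2)) - (-1) = -15 + 64*log(2).

-15 + 64*log(2)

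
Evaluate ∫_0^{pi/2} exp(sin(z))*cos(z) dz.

-1 + E

Let u = sin(z), so du = cos(z) dz. When z = 0, u = 0; when z = pi/2, u = 1.
The integral becomes ∫ exp(u) du from 0 to 1, with antiderivative exp(u).
Back in z: F(z) = exp(sin(z)).
Then F(pi/2) - F(0) = (E) - (1) = -1 + E.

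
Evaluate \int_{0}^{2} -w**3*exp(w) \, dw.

-2*exp(2) - 6

Integrate by parts 3 times (u = w^3, dv = -exp(w) dw).
An antiderivative is F(w) = (-w**3 + 3*w**2 - 6*w + 6)*exp(w).
Then F(2) - F(0) = (-2*exp(2)) - (6) = -2*exp(2) - 6.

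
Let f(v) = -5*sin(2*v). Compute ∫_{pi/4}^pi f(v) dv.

5/2

An antiderivative is F(v) = 5*cos(2*v)/2.
Then F(pi) - F(pi/4) = (5/2) - (0) = 5/2.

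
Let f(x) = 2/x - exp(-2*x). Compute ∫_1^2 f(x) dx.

(-exp(2) + 1 + 4*exp(4)*log(2))*exp(-4)/2

An antiderivative is F(x) = 2*log(x) + exp(-2*x)/2.
Then F(2) - F(1) = (exp(-4)/2 + 2*log(2)) - (exp(-2)/2) = (-exp(2) + 1 + 4*exp(4)*log(2))*exp(-4)/2.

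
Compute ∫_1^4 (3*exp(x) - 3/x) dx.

-3*exp(1) - 3*log(4) + 3*exp(4)

An antiderivative is F(x) = 3*exp(x) - 3*log(x).
Then F(4) - F(1) = (-3*log(4) + 3*exp(4)) - (3*exp(1)) = -3*exp(1) - 3*log(4) + 3*exp(4).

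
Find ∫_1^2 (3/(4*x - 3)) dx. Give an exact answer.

An antiderivative is F(x) = 3*log(4*x - 3)/4.
Then F(2) - F(1) = (3*log(5)/4) - (0) = 3*log(5)/4.

3*log(5)/4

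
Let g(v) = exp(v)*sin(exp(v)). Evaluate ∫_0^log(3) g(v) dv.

Let u = exp(v), so du = exp(v) dv. When v = 0, u = 1; when v = log(3), u = 3.
The integral becomes ∫ sin(u) du from 1 to 3, with antiderivative -cos(u).
Back in v: F(v) = -cos(exp(v)).
Then F(log(3)) - F(0) = (-cos(3)) - (-cos(1)) = cos(1) - cos(3).

cos(1) - cos(3)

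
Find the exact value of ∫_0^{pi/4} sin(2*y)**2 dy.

Use the identity sin^2(2*y) = (1 - cos(4*y))/2.
An antiderivative is F(y) = y/2 - sin(4*y)/8.
Then F(pi/4) - F(0) = (pi/8) - (0) = pi/8.

pi/8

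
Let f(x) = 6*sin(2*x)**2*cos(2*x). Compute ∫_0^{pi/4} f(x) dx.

1

Let u = sin(2*x), so du = 2*cos(2*x) dx. When x = 0, u = 0; when x = pi/4, u = 1.
The integral becomes 3·∫ u**2 du from 0 to 1, with antiderivative u**3.
Back in x: F(x) = sin(2*x)**3.
Then F(pi/4) - F(0) = (1) - (0) = 1.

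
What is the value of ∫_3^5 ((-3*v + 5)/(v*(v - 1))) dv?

Factor the denominator: v**2 - v = v(v - 1).
Partial fractions: (-3*v + 5)/(v*(v - 1)) = -5/v + 2/(v - 1).
An antiderivative is F(v) = -5*log(v) + 2*log(v - 1).
Then F(5) - F(3) = (-5*log(5) + 4*log(2)) - (-5*log(3) + 2*log(2)) = -5*log(5) + 2*log(2) + 5*log(3).

-5*log(5) + 2*log(2) + 5*log(3)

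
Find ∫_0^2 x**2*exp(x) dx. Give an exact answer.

-2 + 2*exp(2)

Integrate by parts twice (u = x^2, dv = exp(x) dx).
An antiderivative is F(x) = (x**2 - 2*x + 2)*exp(x).
Then F(2) - F(0) = (2*exp(2)) - (2) = -2 + 2*exp(2).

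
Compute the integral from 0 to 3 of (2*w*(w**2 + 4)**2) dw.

711

Let u = w**2 + 4, so du = 2*w dw. When w = 0, u = 4; when w = 3, u = 13.
The integral becomes ∫ u**2 du from 4 to 13, with antiderivative u**3/3.
Back in w: F(w) = (w**2 + 4)**3/3.
Then F(3) - F(0) = (2197/3) - (64/3) = 711.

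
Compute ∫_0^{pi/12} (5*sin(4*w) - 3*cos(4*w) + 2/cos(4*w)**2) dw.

An antiderivative is F(w) = -3*sin(4*w)/4 - 5*cos(4*w)/4 + tan(4*w)/2.
Then F(pi/12) - F(0) = (-5/8 + sqrt(3)/8) - (-5/4) = sqrt(3)/8 + 5/8.

sqrt(3)/8 + 5/8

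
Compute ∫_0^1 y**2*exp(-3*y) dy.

Integrate by parts twice (u = y^2, dv = exp(-3*y) dy).
An antiderivative is F(y) = (-9*y**2 - 6*y - 2)*exp(-3*y)/27.
Then F(1) - F(0) = (-17*exp(-3)/27) - (-2/27) = 2/27 - 17*exp(-3)/27.

2/27 - 17*exp(-3)/27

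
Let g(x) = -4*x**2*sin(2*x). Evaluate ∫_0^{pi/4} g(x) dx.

Integrate by parts twice (u = x^2, dv = -4*sin(2*x) dx).
An antiderivative is F(x) = 2*x**2*cos(2*x) - 2*x*sin(2*x) - cos(2*x).
Then F(pi/4) - F(0) = (-pi/2) - (-1) = 1 - pi/2.

1 - pi/2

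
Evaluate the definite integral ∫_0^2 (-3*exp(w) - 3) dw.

An antiderivative is F(w) = -3*w - 3*exp(w).
Then F(2) - F(0) = (-3*exp(2) - 6) - (-3) = -3*exp(2) - 3.

-3*exp(2) - 3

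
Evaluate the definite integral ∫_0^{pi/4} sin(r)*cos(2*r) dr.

Use the identity sin(r)cos(2*r) = [sin(3*r) + sin(-r)]/2.
An antiderivative is F(r) = cos(r)/2 - cos(3*r)/6.
Then F(pi/4) - F(0) = (sqrt(2)/3) - (1/3) = -1/3 + sqrt(2)/3.

-1/3 + sqrt(2)/3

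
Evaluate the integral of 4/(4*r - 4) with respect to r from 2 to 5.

An antiderivative is F(r) = log(4*r - 4).
Then F(5) - F(2) = (log(16)) - (log(4)) = log(4).

log(4)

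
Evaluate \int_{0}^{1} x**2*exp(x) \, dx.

Integrate by parts twice (u = x^2, dv = exp(x) dx).
An antiderivative is F(x) = (x**2 - 2*x + 2)*exp(x).
Then F(1) - F(0) = (E) - (2) = -2 + E.

-2 + E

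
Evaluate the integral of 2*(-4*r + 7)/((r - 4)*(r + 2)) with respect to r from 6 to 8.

-5*log(5) + 7*log(2)

Factor the denominator: r**2 - 2*r - 8 = (r + 2)(r - 4).
Partial fractions: 2*(-4*r + 7)/((r - 4)*(r + 2)) = -5/(r + 2) - 3/(r - 4).
An antiderivative is F(r) = -3*log(r - 4) - 5*log(r + 2).
Then F(8) - F(6) = (-5*log(5) - 11*log(2)) - (-18*log(2)) = -5*log(5) + 7*log(2).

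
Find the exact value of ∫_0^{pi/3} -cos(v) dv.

-sqrt(3)/2

An antiderivative is F(v) = -sin(v).
Then F(pi/3) - F(0) = (-sqrt(3)/2) - (0) = -sqrt(3)/2.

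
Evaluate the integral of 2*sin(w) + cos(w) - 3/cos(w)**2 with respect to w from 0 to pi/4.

-1 - sqrt(2)/2

An antiderivative is F(w) = sin(w) - 2*cos(w) - 3*tan(w).
Then F(pi/4) - F(0) = (-3 - sqrt(2)/2) - (-2) = -1 - sqrt(2)/2.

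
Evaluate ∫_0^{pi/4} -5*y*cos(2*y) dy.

Integrate by parts once (u = y, dv = -5*cos(2*y) dy).
An antiderivative is F(y) = -5*y*sin(2*y)/2 - 5*cos(2*y)/4.
Then F(pi/4) - F(0) = (-5*pi/8) - (-5/4) = 5/4 - 5*pi/8.

5/4 - 5*pi/8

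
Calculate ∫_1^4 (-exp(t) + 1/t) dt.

-exp(4) + log(4) + exp(1)

An antiderivative is F(t) = -exp(t) + log(t).
Then F(4) - F(1) = (-exp(4) + log(4)) - (-exp(1)) = -exp(4) + log(4) + exp(1).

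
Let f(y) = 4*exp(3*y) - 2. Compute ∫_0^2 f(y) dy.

An antiderivative is F(y) = 4*exp(3*y)/3 - 2*y.
Then F(2) - F(0) = (-4 + 4*exp(6)/3) - (4/3) = -16/3 + 4*exp(6)/3.

-16/3 + 4*exp(6)/3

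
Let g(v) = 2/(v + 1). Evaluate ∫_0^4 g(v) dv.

log(25)

An antiderivative is F(v) = 2*log(v + 1).
Then F(4) - F(0) = (log(25)) - (0) = log(25).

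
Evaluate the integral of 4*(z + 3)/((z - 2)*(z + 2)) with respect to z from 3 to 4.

log(80/3)

Factor the denominator: z**2 - 4 = (z + 2)(z - 2).
Partial fractions: 4*(z + 3)/((z - 2)*(z + 2)) = -1/(z + 2) + 5/(z - 2).
An antiderivative is F(z) = 5*log(z - 2) - log(z + 2).
Then F(4) - F(3) = (log(16/3)) - (-log(5)) = log(80/3).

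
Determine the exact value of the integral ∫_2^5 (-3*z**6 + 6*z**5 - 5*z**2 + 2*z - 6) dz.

By the power rule, an antiderivative is F(z) = -3*z**7/7 + z**6 - 5*z**3/3 + z**2 - 6*z.
Then F(5) - F(2) = (-379480/21) - (-256/21) = -126408/7.

-126408/7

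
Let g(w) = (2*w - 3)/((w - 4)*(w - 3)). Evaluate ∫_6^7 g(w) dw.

-11*log(2) + 8*log(3)

Factor the denominator: w**2 - 7*w + 12 = (w - 3)(w - 4).
Partial fractions: (2*w - 3)/((w - 4)*(w - 3)) = -3/(w - 3) + 5/(w - 4).
An antiderivative is F(w) = 5*log(w - 4) - 3*log(w - 3).
Then F(7) - F(6) = (-6*log(2) + 5*log(3)) - (log(32/27)) = -11*log(2) + 8*log(3).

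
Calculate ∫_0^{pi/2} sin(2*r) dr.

An antiderivative is F(r) = -cos(2*r)/2.
Then F(pi/2) - F(0) = (1/2) - (-1/2) = 1.

1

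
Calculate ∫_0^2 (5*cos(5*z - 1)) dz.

Let u = 5*z - 1, so du = 5 dz. When z = 0, u = -1; when z = 2, u = 9.
The integral becomes ∫ cos(u) du from -1 to 9, with antiderivative sin(u).
Back in z: F(z) = sin(5*z - 1).
Then F(2) - F(0) = (sin(9)) - (-sin(1)) = sin(9) + sin(1).

sin(9) + sin(1)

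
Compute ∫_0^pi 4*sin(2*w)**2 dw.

Use the identity sin^2(2*w) = (1 - cos(4*w))/2.
An antiderivative is F(w) = 2*w - sin(4*w)/2.
Then F(pi) - F(0) = (2*pi) - (0) = 2*pi.

2*pi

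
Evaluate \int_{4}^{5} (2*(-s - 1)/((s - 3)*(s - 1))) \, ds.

-log(9)

Factor the denominator: s**2 - 4*s + 3 = (s - 1)(s - 3).
Partial fractions: 2*(-s - 1)/((s - 3)*(s - 1)) = 2/(s - 1) - 4/(s - 3).
An antiderivative is F(s) = -4*log(s - 3) + 2*log(s - 1).
Then F(5) - F(4) = (0) - (log(9)) = -log(9).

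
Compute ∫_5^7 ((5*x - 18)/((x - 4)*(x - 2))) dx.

-3*log(3) + 4*log(5)

Factor the denominator: x**2 - 6*x + 8 = (x - 2)(x - 4).
Partial fractions: (5*x - 18)/((x - 4)*(x - 2)) = 4/(x - 2) + 1/(x - 4).
An antiderivative is F(x) = log(x - 4) + 4*log(x - 2).
Then F(7) - F(5) = (log(3) + 4*log(5)) - (log(81)) = -3*log(3) + 4*log(5).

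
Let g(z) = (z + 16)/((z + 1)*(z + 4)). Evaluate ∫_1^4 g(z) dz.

Factor the denominator: z**2 + 5*z + 4 = (z + 4)(z + 1).
Partial fractions: (z + 16)/((z + 1)*(z + 4)) = -4/(z + 4) + 5/(z + 1).
An antiderivative is F(z) = 5*log(z + 1) - 4*log(z + 4).
Then F(4) - F(1) = (-12*log(2) + 5*log(5)) - (-4*log(5) + 5*log(2)) = -17*log(2) + 9*log(5).

-17*log(2) + 9*log(5)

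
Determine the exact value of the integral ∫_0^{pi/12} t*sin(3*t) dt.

Integrate by parts once (u = t, dv = sin(3*t) dt).
An antiderivative is F(t) = -t*cos(3*t)/3 + sin(3*t)/9.
Then F(pi/12) - F(0) = (sqrt(2)*(4 - pi)/72) - (0) = sqrt(2)*(4 - pi)/72.

sqrt(2)*(4 - pi)/72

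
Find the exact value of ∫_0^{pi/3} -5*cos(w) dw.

-5*sqrt(3)/2

An antiderivative is F(w) = -5*sin(w).
Then F(pi/3) - F(0) = (-5*sqrt(3)/2) - (0) = -5*sqrt(3)/2.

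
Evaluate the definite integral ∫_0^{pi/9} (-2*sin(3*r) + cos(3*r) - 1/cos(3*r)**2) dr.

An antiderivative is F(r) = sin(3*r)/3 + 2*cos(3*r)/3 - tan(3*r)/3.
Then F(pi/9) - F(0) = (1/3 - sqrt(3)/6) - (2/3) = -1/3 - sqrt(3)/6.

-1/3 - sqrt(3)/6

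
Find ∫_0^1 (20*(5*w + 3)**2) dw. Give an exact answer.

1940/3

Let u = 5*w + 3, so du = 5 dw. When w = 0, u = 3; when w = 1, u = 8.
The integral becomes 4·∫ u**2 du from 3 to 8, with antiderivative 4*u**3/3.
Back in w: F(w) = 4*(5*w + 3)**3/3.
Then F(1) - F(0) = (2048/3) - (36) = 1940/3.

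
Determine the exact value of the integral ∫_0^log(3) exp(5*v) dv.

Let u = exp(v), so du = exp(v) dv. When v = 0, u = 1; when v = log(3), u = 3.
The integral becomes ∫ u**4 du from 1 to 3, with antiderivative u**5/5.
Back in v: F(v) = exp(5*v)/5.
Then F(log(3)) - F(0) = (243/5) - (1/5) = 242/5.

242/5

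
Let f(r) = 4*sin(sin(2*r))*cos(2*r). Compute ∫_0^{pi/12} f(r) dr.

Let u = sin(2*r), so du = 2*cos(2*r) dr. When r = 0, u = 0; when r = pi/12, u = 1/2.
The integral becomes 2·∫ sin(u) du from 0 to 1/2, with antiderivative -2*cos(u).
Back in r: F(r) = -2*cos(sin(2*r)).
Then F(pi/12) - F(0) = (-2*cos(1/2)) - (-2) = 2 - 2*cos(1/2).

2 - 2*cos(1/2)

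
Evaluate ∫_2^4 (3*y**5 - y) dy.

By the power rule, an antiderivative is F(y) = y**6/2 - y**2/2.
Then F(4) - F(2) = (2040) - (30) = 2010.

2010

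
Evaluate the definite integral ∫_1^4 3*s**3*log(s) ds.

-765/16 + 384*log(2)

Integrate by parts once (u = ln s, dv = 3*s**3 ds).
An antiderivative is F(s) = 3*s**4*(4*log(s) - 1)/16.
Then F(4) - F(1) = (-48 + 384*log(2)) - (-3/16) = -765/16 + 384*log(2).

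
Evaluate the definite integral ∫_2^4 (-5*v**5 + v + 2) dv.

-3350

By the power rule, an antiderivative is F(v) = -5*v**6/6 + v**2/2 + 2*v.
Then F(4) - F(2) = (-10192/3) - (-142/3) = -3350.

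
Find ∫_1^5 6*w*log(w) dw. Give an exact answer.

Integrate by parts once (u = ln w, dv = 6*w dw).
An antiderivative is F(w) = 3*w**2*(2*log(w) - 1)/2.
Then F(5) - F(1) = (-75/2 + 75*log(5)) - (-3/2) = -36 + 75*log(5).

-36 + 75*log(5)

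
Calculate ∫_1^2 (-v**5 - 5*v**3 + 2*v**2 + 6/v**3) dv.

By the power rule, an antiderivative is F(v) = -v**6/6 - 5*v**4/4 + 2*v**3/3 - 3/v**2.
Then F(2) - F(1) = (-313/12) - (-15/4) = -67/3.

-67/3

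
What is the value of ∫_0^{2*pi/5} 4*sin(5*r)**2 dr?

4*pi/5

Use the identity sin^2(5*r) = (1 - cos(10*r))/2.
An antiderivative is F(r) = 2*r - sin(10*r)/5.
Then F(2*pi/5) - F(0) = (4*pi/5) - (0) = 4*pi/5.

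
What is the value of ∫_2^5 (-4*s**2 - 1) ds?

-159

By the power rule, an antiderivative is F(s) = -4*s**3/3 - s.
Then F(5) - F(2) = (-515/3) - (-38/3) = -159.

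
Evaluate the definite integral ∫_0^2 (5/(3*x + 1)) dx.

An antiderivative is F(x) = 5*log(3*x + 1)/3.
Then F(2) - F(0) = (5*log(7)/3) - (0) = 5*log(7)/3.

5*log(7)/3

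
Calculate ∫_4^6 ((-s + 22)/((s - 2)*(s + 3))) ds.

Factor the denominator: s**2 + s - 6 = (s + 3)(s - 2).
Partial fractions: (-s + 22)/((s - 2)*(s + 3)) = -5/(s + 3) + 4/(s - 2).
An antiderivative is F(s) = 4*log(s - 2) - 5*log(s + 3).
Then F(6) - F(4) = (-10*log(3) + 8*log(2)) - (-5*log(7) + 4*log(2)) = -10*log(3) + 4*log(2) + 5*log(7).

-10*log(3) + 4*log(2) + 5*log(7)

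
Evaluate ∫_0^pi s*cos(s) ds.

Integrate by parts once (u = s, dv = cos(s) ds).
An antiderivative is F(s) = s*sin(s) + cos(s).
Then F(pi) - F(0) = (-1) - (1) = -2.

-2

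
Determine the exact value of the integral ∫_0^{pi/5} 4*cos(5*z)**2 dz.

2*pi/5

Use the identity cos^2(5*z) = (1 + cos(10*z))/2.
An antiderivative is F(z) = 2*z + sin(10*z)/5.
Then F(pi/5) - F(0) = (2*pi/5) - (0) = 2*pi/5.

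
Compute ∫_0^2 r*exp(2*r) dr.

Integrate by parts once (u = r, dv = exp(2*r) dr).
An antiderivative is F(r) = (2*r - 1)*exp(2*r)/4.
Then F(2) - F(0) = (3*exp(4)/4) - (-1/4) = 1/4 + 3*exp(4)/4.

1/4 + 3*exp(4)/4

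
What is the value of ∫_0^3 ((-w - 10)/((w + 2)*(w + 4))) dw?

Factor the denominator: w**2 + 6*w + 8 = (w + 4)(w + 2).
Partial fractions: (-w - 10)/((w + 2)*(w + 4)) = 3/(w + 4) - 4/(w + 2).
An antiderivative is F(w) = -4*log(w + 2) + 3*log(w + 4).
Then F(3) - F(0) = (-4*log(5) + 3*log(7)) - (log(4)) = -4*log(5) - 2*log(2) + 3*log(7).

-4*log(5) - 2*log(2) + 3*log(7)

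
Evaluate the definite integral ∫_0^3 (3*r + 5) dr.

57/2

By the power rule, an antiderivative is F(r) = 3*r**2/2 + 5*r.
Then F(3) - F(0) = (57/2) - (0) = 57/2.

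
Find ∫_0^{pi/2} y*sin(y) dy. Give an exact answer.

1

Integrate by parts once (u = y, dv = sin(y) dy).
An antiderivative is F(y) = -y*cos(y) + sin(y).
Then F(pi/2) - F(0) = (1) - (0) = 1.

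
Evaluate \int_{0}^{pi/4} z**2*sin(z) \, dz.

-2 - sqrt(2)*pi**2/32 + sqrt(2)*pi/4 + sqrt(2)

Integrate by parts twice (u = z^2, dv = sin(z) dz).
An antiderivative is F(z) = -z**2*cos(z) + 2*z*sin(z) + 2*cos(z).
Then F(pi/4) - F(0) = (sqrt(2)*(-pi**2 + 8*pi + 32)/32) - (2) = -2 - sqrt(2)*pi**2/32 + sqrt(2)*pi/4 + sqrt(2).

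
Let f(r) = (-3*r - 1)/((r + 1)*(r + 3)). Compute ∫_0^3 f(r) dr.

-log(4)

Factor the denominator: r**2 + 4*r + 3 = (r + 3)(r + 1).
Partial fractions: (-3*r - 1)/((r + 1)*(r + 3)) = -4/(r + 3) + 1/(r + 1).
An antiderivative is F(r) = log(r + 1) - 4*log(r + 3).
Then F(3) - F(0) = (-4*log(3) - 2*log(2)) - (-log(81)) = -log(4).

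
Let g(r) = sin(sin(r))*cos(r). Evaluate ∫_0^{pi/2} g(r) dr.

Let u = sin(r), so du = cos(r) dr. When r = 0, u = 0; when r = pi/2, u = 1.
The integral becomes ∫ sin(u) du from 0 to 1, with antiderivative -cos(u).
Back in r: F(r) = -cos(sin(r)).
Then F(pi/2) - F(0) = (-cos(1)) - (-1) = 1 - cos(1).

1 - cos(1)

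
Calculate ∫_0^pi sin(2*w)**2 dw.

pi/2

Use the identity sin^2(2*w) = (1 - cos(4*w))/2.
An antiderivative is F(w) = w/2 - sin(4*w)/8.
Then F(pi) - F(0) = (pi/2) - (0) = pi/2.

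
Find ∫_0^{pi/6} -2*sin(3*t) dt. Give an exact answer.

An antiderivative is F(t) = 2*cos(3*t)/3.
Then F(pi/6) - F(0) = (0) - (2/3) = -2/3.

-2/3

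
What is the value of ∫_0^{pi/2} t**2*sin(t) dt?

-2 + pi

Integrate by parts twice (u = t^2, dv = sin(t) dt).
An antiderivative is F(t) = -t**2*cos(t) + 2*t*sin(t) + 2*cos(t).
Then F(pi/2) - F(0) = (pi) - (2) = -2 + pi.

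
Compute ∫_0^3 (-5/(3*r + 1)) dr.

An antiderivative is F(r) = -5*log(3*r + 1)/3.
Then F(3) - F(0) = (-5*log(10)/3) - (0) = -5*log(10)/3.

-5*log(10)/3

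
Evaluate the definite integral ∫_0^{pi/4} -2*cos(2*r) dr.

An antiderivative is F(r) = -sin(2*r).
Then F(pi/4) - F(0) = (-1) - (0) = -1.

-1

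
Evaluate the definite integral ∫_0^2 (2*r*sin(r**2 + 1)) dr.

Let u = r**2 + 1, so du = 2*r dr. When r = 0, u = 1; when r = 2, u = 5.
The integral becomes ∫ sin(u) du from 1 to 5, with antiderivative -cos(u).
Back in r: F(r) = -cos(r**2 + 1).
Then F(2) - F(0) = (-cos(5)) - (-cos(1)) = -cos(5) + cos(1).

-cos(5) + cos(1)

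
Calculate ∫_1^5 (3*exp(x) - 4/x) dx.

-3*exp(1) - 4*log(5) + 3*exp(5)

An antiderivative is F(x) = 3*exp(x) - 4*log(x).
Then F(5) - F(1) = (-4*log(5) + 3*exp(5)) - (3*exp(1)) = -3*exp(1) - 4*log(5) + 3*exp(5).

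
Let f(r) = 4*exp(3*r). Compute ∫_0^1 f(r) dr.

-4/3 + 4*exp(3)/3

An antiderivative is F(r) = 4*exp(3*r)/3.
Then F(1) - F(0) = (4*exp(3)/3) - (4/3) = -4/3 + 4*exp(3)/3.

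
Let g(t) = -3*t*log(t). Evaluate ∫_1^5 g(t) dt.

Integrate by parts once (u = ln t, dv = -3*t dt).
An antiderivative is F(t) = -3*t**2*(2*log(t) - 1)/4.
Then F(5) - F(1) = (75/4 - 75*log(5)/2) - (3/4) = 18 - 75*log(5)/2.

18 - 75*log(5)/2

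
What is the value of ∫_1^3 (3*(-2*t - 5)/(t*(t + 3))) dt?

Factor the denominator: t**2 + 3*t = (t + 3)t.
Partial fractions: 3*(-2*t - 5)/(t*(t + 3)) = -1/(t + 3) - 5/t.
An antiderivative is F(t) = -5*log(t) - log(t + 3).
Then F(3) - F(1) = (-6*log(3) - log(2)) - (-log(4)) = -6*log(3) + log(2).

-6*log(3) + log(2)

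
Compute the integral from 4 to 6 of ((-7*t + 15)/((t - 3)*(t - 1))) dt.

-4*log(5) + log(3)

Factor the denominator: t**2 - 4*t + 3 = (t - 1)(t - 3).
Partial fractions: (-7*t + 15)/((t - 3)*(t - 1)) = -4/(t - 1) - 3/(t - 3).
An antiderivative is F(t) = -3*log(t - 3) - 4*log(t - 1).
Then F(6) - F(4) = (-4*log(5) - 3*log(3)) - (-log(81)) = -4*log(5) + log(3).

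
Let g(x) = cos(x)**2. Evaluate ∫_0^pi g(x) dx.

pi/2

Use the identity cos^2(x) = (1 + cos(2*x))/2.
An antiderivative is F(x) = x/2 + sin(2*x)/4.
Then F(pi) - F(0) = (pi/2) - (0) = pi/2.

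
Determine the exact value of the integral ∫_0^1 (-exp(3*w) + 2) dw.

7/3 - exp(3)/3

An antiderivative is F(w) = -exp(3*w)/3 + 2*w.
Then F(1) - F(0) = (2 - exp(3)/3) - (-1/3) = 7/3 - exp(3)/3.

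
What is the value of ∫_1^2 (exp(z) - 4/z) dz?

An antiderivative is F(z) = exp(z) - 4*log(z).
Then F(2) - F(1) = (-log(16) + exp(2)) - (exp(1)) = -log(16) - exp(1) + exp(2).

-log(16) - exp(1) + exp(2)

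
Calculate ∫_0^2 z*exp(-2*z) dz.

Integrate by parts once (u = z, dv = exp(-2*z) dz).
An antiderivative is F(z) = (-2*z - 1)*exp(-2*z)/4.
Then F(2) - F(0) = (-5*exp(-4)/4) - (-1/4) = (-5 + exp(4))*exp(-4)/4.

(-5 + exp(4))*exp(-4)/4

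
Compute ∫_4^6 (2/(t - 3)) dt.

log(9)

An antiderivative is F(t) = 2*log(t - 3).
Then F(6) - F(4) = (log(9)) - (0) = log(9).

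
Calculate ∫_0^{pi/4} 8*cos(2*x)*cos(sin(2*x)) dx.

Let u = sin(2*x), so du = 2*cos(2*x) dx. When x = 0, u = 0; when x = pi/4, u = 1.
The integral becomes 4·∫ cos(u) du from 0 to 1, with antiderivative 4*sin(u).
Back in x: F(x) = 4*sin(sin(2*x)).
Then F(pi/4) - F(0) = (4*sin(1)) - (0) = 4*sin(1).

4*sin(1)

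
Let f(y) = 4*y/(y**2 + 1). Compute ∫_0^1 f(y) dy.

log(4)

Let u = y**2 + 1, so du = 2*y dy. When y = 0, u = 1; when y = 1, u = 2.
The integral becomes 2·∫ 1/u du from 1 to 2, with antiderivative 2*log(u).
Back in y: F(y) = 2*log(y**2 + 1).
Then F(1) - F(0) = (log(4)) - (0) = log(4).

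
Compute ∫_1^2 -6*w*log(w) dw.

9/2 - 12*log(2)

Integrate by parts once (u = ln w, dv = -6*w dw).
An antiderivative is F(w) = -3*w**2*(2*log(w) - 1)/2.
Then F(2) - F(1) = (6 - 12*log(2)) - (3/2) = 9/2 - 12*log(2).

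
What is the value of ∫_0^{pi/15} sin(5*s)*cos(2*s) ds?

-11*sqrt(5)/336 - sqrt(30 - 6*sqrt(5))/112 + 23/112

Use the identity sin(5*s)cos(2*s) = [sin(7*s) + sin(3*s)]/2.
An antiderivative is F(s) = -cos(3*s)/6 - cos(7*s)/14.
Then F(pi/15) - F(0) = (-11*sqrt(5)/336 - sqrt(30 - 6*sqrt(5))/112 - 11/336) - (-5/21) = -11*sqrt(5)/336 - sqrt(30 - 6*sqrt(5))/112 + 23/112.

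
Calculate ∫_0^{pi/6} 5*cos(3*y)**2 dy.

5*pi/12

Use the identity cos^2(3*y) = (1 + cos(6*y))/2.
An antiderivative is F(y) = 5*y/2 + 5*sin(6*y)/12.
Then F(pi/6) - F(0) = (5*pi/12) - (0) = 5*pi/12.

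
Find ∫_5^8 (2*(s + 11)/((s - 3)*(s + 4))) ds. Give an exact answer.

-8*log(2) + 2*log(3) + 4*log(5)

Factor the denominator: s**2 + s - 12 = (s + 4)(s - 3).
Partial fractions: 2*(s + 11)/((s - 3)*(s + 4)) = -2/(s + 4) + 4/(s - 3).
An antiderivative is F(s) = 4*log(s - 3) - 2*log(s + 4).
Then F(8) - F(5) = (-4*log(2) - 2*log(3) + 4*log(5)) - (log(16/81)) = -8*log(2) + 2*log(3) + 4*log(5).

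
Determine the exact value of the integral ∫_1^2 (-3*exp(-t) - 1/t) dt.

An antiderivative is F(t) = -log(t) + 3*exp(-t).
Then F(2) - F(1) = (-log(2) + 3*exp(-2)) - (3*exp(-1)) = -3*exp(-1) - log(2) + 3*exp(-2).

-3*exp(-1) - log(2) + 3*exp(-2)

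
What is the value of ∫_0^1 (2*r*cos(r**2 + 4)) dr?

sin(5) - sin(4)

Let u = r**2 + 4, so du = 2*r dr. When r = 0, u = 4; when r = 1, u = 5.
The integral becomes ∫ cos(u) du from 4 to 5, with antiderivative sin(u).
Back in r: F(r) = sin(r**2 + 4).
Then F(1) - F(0) = (sin(5)) - (sin(4)) = sin(5) - sin(4).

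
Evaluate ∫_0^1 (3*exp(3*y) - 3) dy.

-4 + exp(3)

An antiderivative is F(y) = exp(3*y) - 3*y.
Then F(1) - F(0) = (-3 + exp(3)) - (1) = -4 + exp(3).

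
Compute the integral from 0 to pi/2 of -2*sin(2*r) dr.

-2

An antiderivative is F(r) = cos(2*r).
Then F(pi/2) - F(0) = (-1) - (1) = -2.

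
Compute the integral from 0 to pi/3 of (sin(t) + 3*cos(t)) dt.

An antiderivative is F(t) = 3*sin(t) - cos(t).
Then F(pi/3) - F(0) = (-1/2 + 3*sqrt(3)/2) - (-1) = 1/2 + 3*sqrt(3)/2.

1/2 + 3*sqrt(3)/2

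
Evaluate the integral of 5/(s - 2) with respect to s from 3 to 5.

An antiderivative is F(s) = 5*log(s - 2).
Then F(5) - F(3) = (5*log(3)) - (0) = 5*log(3).

5*log(3)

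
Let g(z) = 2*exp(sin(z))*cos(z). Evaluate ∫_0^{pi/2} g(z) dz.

-2 + 2*E

Let u = sin(z), so du = cos(z) dz. When z = 0, u = 0; when z = pi/2, u = 1.
The integral becomes 2·∫ exp(u) du from 0 to 1, with antiderivative 2*exp(u).
Back in z: F(z) = 2*exp(sin(z)).
Then F(pi/2) - F(0) = (2*E) - (2) = -2 + 2*E.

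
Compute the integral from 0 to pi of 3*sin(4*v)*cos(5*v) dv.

-8/3

Use the identity sin(4*v)cos(5*v) = [sin(9*v) + sin(-v)]/2.
An antiderivative is F(v) = 3*cos(v)/2 - cos(9*v)/6.
Then F(pi) - F(0) = (-4/3) - (4/3) = -8/3.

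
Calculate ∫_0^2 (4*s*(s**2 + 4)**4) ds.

Let u = s**2 + 4, so du = 2*s ds. When s = 0, u = 4; when s = 2, u = 8.
The integral becomes 2·∫ u**4 du from 4 to 8, with antiderivative 2*u**5/5.
Back in s: F(s) = 2*(s**2 + 4)**5/5.
Then F(2) - F(0) = (65536/5) - (2048/5) = 63488/5.

63488/5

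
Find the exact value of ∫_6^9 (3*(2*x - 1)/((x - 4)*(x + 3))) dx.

-3*log(3) + 3*log(2) + 3*log(5)

Factor the denominator: x**2 - x - 12 = (x + 3)(x - 4).
Partial fractions: 3*(2*x - 1)/((x - 4)*(x + 3)) = 3/(x + 3) + 3/(x - 4).
An antiderivative is F(x) = 3*log(x - 4) + 3*log(x + 3).
Then F(9) - F(6) = (3*log(3) + 6*log(2) + 3*log(5)) - (3*log(2) + 6*log(3)) = -3*log(3) + 3*log(2) + 3*log(5).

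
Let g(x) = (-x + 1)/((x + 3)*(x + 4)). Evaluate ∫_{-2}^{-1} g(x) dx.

Factor the denominator: x**2 + 7*x + 12 = (x + 4)(x + 3).
Partial fractions: (-x + 1)/((x + 3)*(x + 4)) = -5/(x + 4) + 4/(x + 3).
An antiderivative is F(x) = 4*log(x + 3) - 5*log(x + 4).
Then F(-1) - F(-2) = (-5*log(3) + 4*log(2)) - (-log(32)) = -5*log(3) + 9*log(2).

-5*log(3) + 9*log(2)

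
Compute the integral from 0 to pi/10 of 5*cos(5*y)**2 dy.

pi/4

Use the identity cos^2(5*y) = (1 + cos(10*y))/2.
An antiderivative is F(y) = 5*y/2 + sin(10*y)/4.
Then F(pi/10) - F(0) = (pi/4) - (0) = pi/4.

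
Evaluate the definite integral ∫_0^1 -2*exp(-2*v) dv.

An antiderivative is F(v) = exp(-2*v).
Then F(1) - F(0) = (exp(-2)) - (1) = -1 + exp(-2).

-1 + exp(-2)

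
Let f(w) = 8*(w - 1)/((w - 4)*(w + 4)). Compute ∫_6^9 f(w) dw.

Factor the denominator: w**2 - 16 = (w + 4)(w - 4).
Partial fractions: 8*(w - 1)/((w - 4)*(w + 4)) = 5/(w + 4) + 3/(w - 4).
An antiderivative is F(w) = 3*log(w - 4) + 5*log(w + 4).
Then F(9) - F(6) = (3*log(5) + 5*log(13)) - (8*log(2) + 5*log(5)) = -8*log(2) - 2*log(5) + 5*log(13).

-8*log(2) - 2*log(5) + 5*log(13)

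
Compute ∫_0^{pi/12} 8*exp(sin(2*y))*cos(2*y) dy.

Let u = sin(2*y), so du = 2*cos(2*y) dy. When y = 0, u = 0; when y = pi/12, u = 1/2.
The integral becomes 4·∫ exp(u) du from 0 to 1/2, with antiderivative 4*exp(u).
Back in y: F(y) = 4*exp(sin(2*y)).
Then F(pi/12) - F(0) = (4*exp(1/2)) - (4) = -4 + 4*exp(1/2).

-4 + 4*exp(1/2)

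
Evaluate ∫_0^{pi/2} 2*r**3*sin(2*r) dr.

pi*(-6 + pi**2)/8

Integrate by parts 3 times (u = r^3, dv = 2*sin(2*r) dr).
An antiderivative is F(r) = -r**3*cos(2*r) + 3*r**2*sin(2*r)/2 + 3*r*cos(2*r)/2 - 3*sin(2*r)/4.
Then F(pi/2) - F(0) = (pi*(-6 + pi**2)/8) - (0) = pi*(-6 + pi**2)/8.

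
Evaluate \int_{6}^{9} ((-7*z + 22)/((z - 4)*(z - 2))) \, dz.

Factor the denominator: z**2 - 6*z + 8 = (z - 2)(z - 4).
Partial fractions: (-7*z + 22)/((z - 4)*(z - 2)) = -4/(z - 2) - 3/(z - 4).
An antiderivative is F(z) = -3*log(z - 4) - 4*log(z - 2).
Then F(9) - F(6) = (-4*log(7) - 3*log(5)) - (-11*log(2)) = -4*log(7) - 3*log(5) + 11*log(2).

-4*log(7) - 3*log(5) + 11*log(2)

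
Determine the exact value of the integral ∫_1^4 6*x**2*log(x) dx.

Integrate by parts once (u = ln x, dv = 6*x**2 dx).
An antiderivative is F(x) = 2*x**3*(3*log(x) - 1)/3.
Then F(4) - F(1) = (-128/3 + 256*log(2)) - (-2/3) = -42 + 256*log(2).

-42 + 256*log(2)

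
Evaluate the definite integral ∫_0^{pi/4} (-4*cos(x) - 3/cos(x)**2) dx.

An antiderivative is F(x) = -4*sin(x) - 3*tan(x).
Then F(pi/4) - F(0) = (-3 - 2*sqrt(2)) - (0) = -3 - 2*sqrt(2).

-3 - 2*sqrt(2)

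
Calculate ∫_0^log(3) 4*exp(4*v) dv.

80

Let u = exp(v), so du = exp(v) dv. When v = 0, u = 1; when v = log(3), u = 3.
The integral becomes 4·∫ u**3 du from 1 to 3, with antiderivative u**4.
Back in v: F(v) = exp(4*v).
Then F(log(3)) - F(0) = (81) - (1) = 80.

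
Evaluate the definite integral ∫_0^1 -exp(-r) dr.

An antiderivative is F(r) = exp(-r).
Then F(1) - F(0) = (exp(-1)) - (1) = -1 + exp(-1).

-1 + exp(-1)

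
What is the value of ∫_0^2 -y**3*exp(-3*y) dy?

-2/27 + 122*exp(-6)/27

Integrate by parts 3 times (u = y^3, dv = -exp(-3*y) dy).
An antiderivative is F(y) = (9*y**3 + 9*y**2 + 6*y + 2)*exp(-3*y)/27.
Then F(2) - F(0) = (122*exp(-6)/27) - (2/27) = -2/27 + 122*exp(-6)/27.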